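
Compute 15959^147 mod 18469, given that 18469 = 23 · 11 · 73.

15789

Mod 23: 15959 ≡ 20; by Fermat, exponent reduces to 147 mod 22 = 15; 20^15 ≡ 11 (mod 23).
Mod 11: 15959 ≡ 9; by Fermat, exponent reduces to 147 mod 10 = 7; 9^7 ≡ 4 (mod 11).
Mod 73: 15959 ≡ 45; by Fermat, exponent reduces to 147 mod 72 = 3; 45^3 ≡ 21 (mod 73).
Combine by CRT: x ≡ 11 (mod 23), x ≡ 4 (mod 11), x ≡ 21 (mod 73) ⇒ x ≡ 15789 (mod 18469).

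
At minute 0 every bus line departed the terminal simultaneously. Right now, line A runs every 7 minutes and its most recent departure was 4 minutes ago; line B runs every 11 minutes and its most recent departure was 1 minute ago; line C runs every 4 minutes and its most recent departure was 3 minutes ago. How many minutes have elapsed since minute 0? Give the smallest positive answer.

The moduli are pairwise coprime; N = 7·11·4 = 308.
N/7 = 44; 44 ≡ 2 (mod 7); 2·4 ≡ 1, so inverse 4.
N/11 = 28; 28 ≡ 6 (mod 11); 6·2 ≡ 1, so inverse 2.
N/4 = 77; 77 ≡ 1 (mod 4), inverse 1.
t ≡ 4·44·4 + 1·28·2 + 3·77·1 = 991.
991 mod 308 = 67.

67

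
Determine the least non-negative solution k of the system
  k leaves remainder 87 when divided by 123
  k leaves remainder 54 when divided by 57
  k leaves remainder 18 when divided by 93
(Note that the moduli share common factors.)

gcd(123, 57) = 3 and 3 | (54 − 87), so the pair is consistent; merging gives k ≡ 1194 (mod 2337), where 2337 = lcm(123, 57).
gcd(2337, 93) = 3 and 3 | (18 − 1194), so the pair is consistent; merging gives k ≡ 61956 (mod 72447), where 72447 = lcm(2337, 93).
The solution is unique modulo lcm(123, 57, 93) = 72447.

61956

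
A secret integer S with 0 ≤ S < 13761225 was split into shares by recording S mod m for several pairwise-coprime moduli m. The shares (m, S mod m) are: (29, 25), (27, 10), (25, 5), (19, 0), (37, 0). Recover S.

The moduli are pairwise coprime; N = 29·27·25·19·37 = 13761225.
N/29 = 474525; 474525 ≡ 27 (mod 29); 27·14 ≡ 1, so inverse 14.
N/27 = 509675; 509675 ≡ 23 (mod 27); 23·20 ≡ 1, so inverse 20.
N/25 = 550449; 550449 ≡ 24 (mod 25); 24·24 ≡ 1, so inverse 24.
N/19 = 724275; 724275 ≡ 14 (mod 19); 14·15 ≡ 1, so inverse 15.
N/37 = 371925; 371925 ≡ 1 (mod 37), inverse 1.
S ≡ 25·474525·14 + 10·509675·20 + 5·550449·24 + 0·724275·15 + 0·371925·1 = 334072630.
334072630 mod 13761225 = 3803230.

3803230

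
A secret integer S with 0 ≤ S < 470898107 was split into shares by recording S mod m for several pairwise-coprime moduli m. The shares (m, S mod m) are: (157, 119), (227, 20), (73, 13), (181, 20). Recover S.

The moduli are pairwise coprime; N = 157·227·73·181 = 470898107.
N/157 = 2999351; 2999351 ≡ 23 (mod 157); 23·41 ≡ 1, so inverse 41.
N/227 = 2074441; 2074441 ≡ 115 (mod 227); 115·152 ≡ 1, so inverse 152.
N/73 = 6450659; 6450659 ≡ 14 (mod 73); 14·47 ≡ 1, so inverse 47.
N/181 = 2601647; 2601647 ≡ 134 (mod 181); 134·77 ≡ 1, so inverse 77.
S ≡ 119·2999351·41 + 20·2074441·152 + 13·6450659·47 + 20·2601647·77 = 28888023198.
28888023198 mod 470898107 = 163238671.

163238671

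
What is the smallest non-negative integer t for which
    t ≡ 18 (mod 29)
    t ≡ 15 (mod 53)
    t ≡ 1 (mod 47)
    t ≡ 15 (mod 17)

432495

From t ≡ 18 (mod 29) write t = 18 + 29s. Substituting into t ≡ 15 (mod 53) gives 29s ≡ 50 (mod 53), and since 29⁻¹ ≡ 11 (mod 53), s ≡ 20. Hence t ≡ 18 + 29·20 = 598 (mod 1537).
From t ≡ 598 (mod 1537) write t = 598 + 1537s. Substituting into t ≡ 1 (mod 47) gives 1537s ≡ 14 (mod 47), and since 33⁻¹ ≡ 10 (mod 47), s ≡ 46. Hence t ≡ 598 + 1537·46 = 71300 (mod 72239).
From t ≡ 71300 (mod 72239) write t = 71300 + 72239s. Substituting into t ≡ 15 (mod 17) gives 72239s ≡ 13 (mod 17), and since 6⁻¹ ≡ 3 (mod 17), s ≡ 5. Hence t ≡ 71300 + 72239·5 = 432495 (mod 1228063).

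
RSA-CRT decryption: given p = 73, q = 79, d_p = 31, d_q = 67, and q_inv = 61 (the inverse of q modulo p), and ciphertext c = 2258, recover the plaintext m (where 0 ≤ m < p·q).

5355

m₁ = c^(d_p) mod p: c ≡ 68 (mod 73), and 68^31 mod 73 = 26.
m₂ = c^(d_q) mod q: c ≡ 46 (mod 79), and 46^67 mod 79 = 62.
h = q_inv·(m₁ − m₂) mod p = 61·(26 − 62) mod 73 = 67.
m = m₂ + h·q = 62 + 67·79 = 5355.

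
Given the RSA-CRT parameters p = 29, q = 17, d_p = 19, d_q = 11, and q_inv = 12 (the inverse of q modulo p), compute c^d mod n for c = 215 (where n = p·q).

46

m₁ = c^(d_p) mod p: c ≡ 12 (mod 29), and 12^19 mod 29 = 17.
m₂ = c^(d_q) mod q: c ≡ 11 (mod 17), and 11^11 mod 17 = 12.
h = q_inv·(m₁ − m₂) mod p = 12·(17 − 12) mod 29 = 2.
m = m₂ + h·q = 12 + 2·17 = 46.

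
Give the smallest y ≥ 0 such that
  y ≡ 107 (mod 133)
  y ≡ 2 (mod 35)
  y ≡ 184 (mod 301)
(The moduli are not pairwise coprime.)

4097

Combine the congruences pairwise.
gcd(133, 35) = 7 and 7 | (2 − 107), so the pair is consistent; merging gives y ≡ 107 (mod 665), where 665 = lcm(133, 35).
gcd(665, 301) = 7 and 7 | (184 − 107), so the pair is consistent; merging gives y ≡ 4097 (mod 28595), where 28595 = lcm(665, 301).
The solution is unique modulo lcm(133, 35, 301) = 28595.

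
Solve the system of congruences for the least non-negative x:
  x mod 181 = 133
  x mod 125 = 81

From x ≡ 133 (mod 181) write x = 133 + 181t. Substituting into x ≡ 81 (mod 125) gives 181t ≡ 73 (mod 125), and since 56⁻¹ ≡ 96 (mod 125), t ≡ 8. Hence x ≡ 133 + 181·8 = 1581 (mod 22625).

1581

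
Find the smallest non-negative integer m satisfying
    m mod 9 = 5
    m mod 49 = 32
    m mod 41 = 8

11939

The moduli are pairwise coprime; N = 9·49·41 = 18081.
N/9 = 2009; 2009 ≡ 2 (mod 9); 2·5 ≡ 1, so inverse 5.
N/49 = 369; 369 ≡ 26 (mod 49); 26·17 ≡ 1, so inverse 17.
N/41 = 441; 441 ≡ 31 (mod 41); 31·4 ≡ 1, so inverse 4.
m ≡ 5·2009·5 + 32·369·17 + 8·441·4 = 265073.
265073 mod 18081 = 11939.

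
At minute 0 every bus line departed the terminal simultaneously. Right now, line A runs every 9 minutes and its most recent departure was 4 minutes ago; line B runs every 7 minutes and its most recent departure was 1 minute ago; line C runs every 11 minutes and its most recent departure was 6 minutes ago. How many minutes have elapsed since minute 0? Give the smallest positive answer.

589

The moduli are pairwise coprime; N = 9·7·11 = 693.
N/9 = 77; 77 ≡ 5 (mod 9); 5·2 ≡ 1, so inverse 2.
N/7 = 99; 99 ≡ 1 (mod 7), inverse 1.
N/11 = 63; 63 ≡ 8 (mod 11); 8·7 ≡ 1, so inverse 7.
t ≡ 4·77·2 + 1·99·1 + 6·63·7 = 3361.
3361 mod 693 = 589.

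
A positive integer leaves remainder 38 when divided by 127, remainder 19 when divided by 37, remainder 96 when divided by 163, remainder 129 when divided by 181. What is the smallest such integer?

The moduli are pairwise coprime; N = 127·37·163·181 = 138634597.
N/127 = 1091611; 1091611 ≡ 46 (mod 127); 46·58 ≡ 1, so inverse 58.
N/37 = 3746881; 3746881 ≡ 2 (mod 37); 2·19 ≡ 1, so inverse 19.
N/163 = 850519; 850519 ≡ 148 (mod 163); 148·76 ≡ 1, so inverse 76.
N/181 = 765937; 765937 ≡ 126 (mod 181); 126·102 ≡ 1, so inverse 102.
x ≡ 38·1091611·58 + 19·3746881·19 + 96·850519·76 + 129·765937·102 = 20042120355.
20042120355 mod 138634597 = 78738387.

78738387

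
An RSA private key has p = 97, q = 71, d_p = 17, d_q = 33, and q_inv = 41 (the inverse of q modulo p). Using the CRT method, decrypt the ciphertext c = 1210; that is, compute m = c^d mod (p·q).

m₁ = c^(d_p) mod p: c ≡ 46 (mod 97), and 46^17 mod 97 = 51.
m₂ = c^(d_q) mod q: c ≡ 3 (mod 71), and 3^33 mod 71 = 8.
h = q_inv·(m₁ − m₂) mod p = 41·(51 − 8) mod 97 = 17.
m = m₂ + h·q = 8 + 17·71 = 1215.

1215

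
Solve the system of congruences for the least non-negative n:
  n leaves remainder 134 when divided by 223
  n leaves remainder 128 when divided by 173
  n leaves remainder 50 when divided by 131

The moduli are pairwise coprime; M = 223·173·131 = 5053849.
M/223 = 22663; 22663 ≡ 140 (mod 223); 140·180 ≡ 1, so inverse 180.
M/173 = 29213; 29213 ≡ 149 (mod 173); 149·36 ≡ 1, so inverse 36.
M/131 = 38579; 38579 ≡ 65 (mod 131); 65·129 ≡ 1, so inverse 129.
n ≡ 134·22663·180 + 128·29213·36 + 50·38579·129 = 930079614.
930079614 mod 5053849 = 171398.

171398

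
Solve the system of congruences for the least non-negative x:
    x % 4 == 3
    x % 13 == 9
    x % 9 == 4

139

Combine the congruences pairwise.
From x ≡ 3 (mod 4) write x = 3 + 4t. Substituting into x ≡ 9 (mod 13) gives 4t ≡ 6 (mod 13), and since 4⁻¹ ≡ 10 (mod 13), t ≡ 8. Hence x ≡ 3 + 4·8 = 35 (mod 52).
From x ≡ 35 (mod 52) write x = 35 + 52t. Substituting into x ≡ 4 (mod 9) gives 52t ≡ 5 (mod 9), and since 7⁻¹ ≡ 4 (mod 9), t ≡ 2. Hence x ≡ 35 + 52·2 = 139 (mod 468).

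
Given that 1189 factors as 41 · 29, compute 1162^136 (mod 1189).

165

Mod 41: 1162 ≡ 14; by Fermat, exponent reduces to 136 mod 40 = 16; 14^16 ≡ 1 (mod 41).
Mod 29: 1162 ≡ 2; by Fermat, exponent reduces to 136 mod 28 = 24; 2^24 ≡ 20 (mod 29).
Combine by CRT: x ≡ 1 (mod 41), x ≡ 20 (mod 29) ⇒ x ≡ 165 (mod 1189).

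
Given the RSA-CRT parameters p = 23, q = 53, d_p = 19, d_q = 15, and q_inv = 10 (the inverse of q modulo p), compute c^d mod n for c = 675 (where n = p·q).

m₁ = c^(d_p) mod p: c ≡ 8 (mod 23), and 8^19 mod 23 = 4.
m₂ = c^(d_q) mod q: c ≡ 39 (mod 53), and 39^15 mod 53 = 50.
h = q_inv·(m₁ − m₂) mod p = 10·(4 − 50) mod 23 = 0.
m = m₂ + h·q = 50 + 0·53 = 50.

50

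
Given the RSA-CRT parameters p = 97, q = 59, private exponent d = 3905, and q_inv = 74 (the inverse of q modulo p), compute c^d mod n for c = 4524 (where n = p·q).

1394

d_p = d mod (p−1) = 3905 mod 96 = 65; d_q = d mod (q−1) = 19.
m₁ = c^(d_p) mod p: c ≡ 62 (mod 97), and 62^65 mod 97 = 36.
m₂ = c^(d_q) mod q: c ≡ 40 (mod 59), and 40^19 mod 59 = 37.
h = q_inv·(m₁ − m₂) mod p = 74·(36 − 37) mod 97 = 23.
m = m₂ + h·q = 37 + 23·59 = 1394.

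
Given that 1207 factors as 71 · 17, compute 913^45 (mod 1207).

Mod 71: 913 ≡ 61; 61^45 ≡ 41 (mod 71).
Mod 17: 913 ≡ 12; by Fermat, exponent reduces to 45 mod 16 = 13; 12^13 ≡ 14 (mod 17).
Combine by CRT: x ≡ 41 (mod 71), x ≡ 14 (mod 17) ⇒ x ≡ 609 (mod 1207).

609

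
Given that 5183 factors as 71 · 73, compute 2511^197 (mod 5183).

Mod 71: 2511 ≡ 26; by Fermat, exponent reduces to 197 mod 70 = 57; 26^57 ≡ 26 (mod 71).
Mod 73: 2511 ≡ 29; by Fermat, exponent reduces to 197 mod 72 = 53; 29^53 ≡ 11 (mod 73).
Combine by CRT: x ≡ 26 (mod 71), x ≡ 11 (mod 73) ⇒ x ≡ 3150 (mod 5183).

3150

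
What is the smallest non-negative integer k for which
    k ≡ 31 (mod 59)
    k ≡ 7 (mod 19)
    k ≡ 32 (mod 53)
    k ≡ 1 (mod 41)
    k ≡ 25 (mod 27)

From k ≡ 31 (mod 59) write k = 31 + 59t. Substituting into k ≡ 7 (mod 19) gives 59t ≡ 14 (mod 19), and since 2⁻¹ ≡ 10 (mod 19), t ≡ 7. Hence k ≡ 31 + 59·7 = 444 (mod 1121).
From k ≡ 444 (mod 1121) write k = 444 + 1121t. Substituting into k ≡ 32 (mod 53) gives 1121t ≡ 12 (mod 53), and since 8⁻¹ ≡ 20 (mod 53), t ≡ 28. Hence k ≡ 444 + 1121·28 = 31832 (mod 59413).
From k ≡ 31832 (mod 59413) write k = 31832 + 59413t. Substituting into k ≡ 1 (mod 41) gives 59413t ≡ 26 (mod 41), and since 4⁻¹ ≡ 31 (mod 41), t ≡ 27. Hence k ≡ 31832 + 59413·27 = 1635983 (mod 2435933).
From k ≡ 1635983 (mod 2435933) write k = 1635983 + 2435933t. Substituting into k ≡ 25 (mod 27) gives 2435933t ≡ 26 (mod 27), and since 20⁻¹ ≡ 23 (mod 27), t ≡ 4. Hence k ≡ 1635983 + 2435933·4 = 11379715 (mod 65770191).

11379715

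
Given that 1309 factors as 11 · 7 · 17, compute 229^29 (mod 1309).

Mod 11: 229 ≡ 9; by Fermat, exponent reduces to 29 mod 10 = 9; 9^9 ≡ 5 (mod 11).
Mod 7: 229 ≡ 5; by Fermat, exponent reduces to 29 mod 6 = 5; 5^5 ≡ 3 (mod 7).
Mod 17: 229 ≡ 8; by Fermat, exponent reduces to 29 mod 16 = 13; 8^13 ≡ 9 (mod 17).
Combine by CRT: x ≡ 5 (mod 11), x ≡ 3 (mod 7), x ≡ 9 (mod 17) ⇒ x ≡ 808 (mod 1309).

808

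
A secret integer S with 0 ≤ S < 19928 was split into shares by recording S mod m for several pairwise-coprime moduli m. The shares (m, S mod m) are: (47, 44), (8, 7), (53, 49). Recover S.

Combine the congruences pairwise.
From S ≡ 44 (mod 47) write S = 44 + 47t. Substituting into S ≡ 7 (mod 8) gives 47t ≡ 3 (mod 8), and since 7⁻¹ ≡ 7 (mod 8), t ≡ 5. Hence S ≡ 44 + 47·5 = 279 (mod 376).
From S ≡ 279 (mod 376) write S = 279 + 376t. Substituting into S ≡ 49 (mod 53) gives 376t ≡ 35 (mod 53), and since 5⁻¹ ≡ 32 (mod 53), t ≡ 7. Hence S ≡ 279 + 376·7 = 2911 (mod 19928).

2911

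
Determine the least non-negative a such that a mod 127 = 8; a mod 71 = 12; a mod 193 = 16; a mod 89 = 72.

85778094

The moduli are pairwise coprime; N = 127·71·193·89 = 154885009.
N/127 = 1219567; 1219567 ≡ 113 (mod 127); 113·9 ≡ 1, so inverse 9.
N/71 = 2181479; 2181479 ≡ 4 (mod 71); 4·18 ≡ 1, so inverse 18.
N/193 = 802513; 802513 ≡ 19 (mod 193); 19·61 ≡ 1, so inverse 61.
N/89 = 1740281; 1740281 ≡ 64 (mod 89); 64·32 ≡ 1, so inverse 32.
a ≡ 8·1219567·9 + 12·2181479·18 + 16·802513·61 + 72·1740281·32 = 5351868400.
5351868400 mod 154885009 = 85778094.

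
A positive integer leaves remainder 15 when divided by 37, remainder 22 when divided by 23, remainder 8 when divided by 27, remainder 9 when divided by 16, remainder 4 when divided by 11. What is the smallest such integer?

The moduli are pairwise coprime; N = 37·23·27·16·11 = 4043952.
N/37 = 109296; 109296 ≡ 35 (mod 37); 35·18 ≡ 1, so inverse 18.
N/23 = 175824; 175824 ≡ 12 (mod 23); 12·2 ≡ 1, so inverse 2.
N/27 = 149776; 149776 ≡ 7 (mod 27); 7·4 ≡ 1, so inverse 4.
N/16 = 252747; 252747 ≡ 11 (mod 16); 11·3 ≡ 1, so inverse 3.
N/11 = 367632; 367632 ≡ 1 (mod 11), inverse 1.
a ≡ 15·109296·18 + 22·175824·2 + 8·149776·4 + 9·252747·3 + 4·367632·1 = 50333705.
50333705 mod 4043952 = 1806281.

1806281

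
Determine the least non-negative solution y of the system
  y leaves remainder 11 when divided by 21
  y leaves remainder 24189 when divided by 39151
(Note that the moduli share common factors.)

Combine the congruences pairwise.
gcd(21, 39151) = 7 and 7 | (24189 − 11), so the pair is consistent; merging gives y ≡ 102491 (mod 117453), where 117453 = lcm(21, 39151).
The solution is unique modulo lcm(21, 39151) = 117453.

102491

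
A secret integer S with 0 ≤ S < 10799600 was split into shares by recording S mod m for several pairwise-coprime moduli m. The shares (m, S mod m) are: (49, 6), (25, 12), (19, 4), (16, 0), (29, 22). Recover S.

7290912

From S ≡ 6 (mod 49) write S = 6 + 49t. Substituting into S ≡ 12 (mod 25) gives 49t ≡ 6 (mod 25), and since 24⁻¹ ≡ 24 (mod 25), t ≡ 19. Hence S ≡ 6 + 49·19 = 937 (mod 1225).
From S ≡ 937 (mod 1225) write S = 937 + 1225t. Substituting into S ≡ 4 (mod 19) gives 1225t ≡ 17 (mod 19), and since 9⁻¹ ≡ 17 (mod 19), t ≡ 4. Hence S ≡ 937 + 1225·4 = 5837 (mod 23275).
From S ≡ 5837 (mod 23275) write S = 5837 + 23275t. Substituting into S ≡ 0 (mod 16) gives 23275t ≡ 3 (mod 16), and since 11⁻¹ ≡ 3 (mod 16), t ≡ 9. Hence S ≡ 5837 + 23275·9 = 215312 (mod 372400).
From S ≡ 215312 (mod 372400) write S = 215312 + 372400t. Substituting into S ≡ 22 (mod 29) gives 372400t ≡ 6 (mod 29), and since 11⁻¹ ≡ 8 (mod 29), t ≡ 19. Hence S ≡ 215312 + 372400·19 = 7290912 (mod 10799600).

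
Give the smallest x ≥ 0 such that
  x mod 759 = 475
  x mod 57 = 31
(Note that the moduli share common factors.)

gcd(759, 57) = 3 and 3 | (31 − 475), so the pair is consistent; merging gives x ≡ 5788 (mod 14421), where 14421 = lcm(759, 57).
The solution is unique modulo lcm(759, 57) = 14421.

5788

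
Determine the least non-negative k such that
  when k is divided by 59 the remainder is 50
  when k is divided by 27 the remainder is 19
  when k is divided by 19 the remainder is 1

The moduli are pairwise coprime; N = 59·27·19 = 30267.
N/59 = 513; 513 ≡ 41 (mod 59); 41·36 ≡ 1, so inverse 36.
N/27 = 1121; 1121 ≡ 14 (mod 27); 14·2 ≡ 1, so inverse 2.
N/19 = 1593; 1593 ≡ 16 (mod 19); 16·6 ≡ 1, so inverse 6.
k ≡ 50·513·36 + 19·1121·2 + 1·1593·6 = 975556.
975556 mod 30267 = 7012.

7012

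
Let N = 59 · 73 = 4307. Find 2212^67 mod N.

Mod 59: 2212 ≡ 29; by Fermat, exponent reduces to 67 mod 58 = 9; 29^9 ≡ 28 (mod 59).
Mod 73: 2212 ≡ 22; 22^67 ≡ 63 (mod 73).
Combine by CRT: x ≡ 28 (mod 59), x ≡ 63 (mod 73) ⇒ x ≡ 2034 (mod 4307).

2034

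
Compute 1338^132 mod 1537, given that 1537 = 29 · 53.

Mod 29: 1338 ≡ 4; by Fermat, exponent reduces to 132 mod 28 = 20; 4^20 ≡ 7 (mod 29).
Mod 53: 1338 ≡ 13; by Fermat, exponent reduces to 132 mod 52 = 28; 13^28 ≡ 10 (mod 53).
Combine by CRT: x ≡ 7 (mod 29), x ≡ 10 (mod 53) ⇒ x ≡ 964 (mod 1537).

964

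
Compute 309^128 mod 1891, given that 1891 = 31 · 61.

Mod 31: 309 ≡ 30; by Fermat, exponent reduces to 128 mod 30 = 8; 30^8 ≡ 1 (mod 31).
Mod 61: 309 ≡ 4; by Fermat, exponent reduces to 128 mod 60 = 8; 4^8 ≡ 22 (mod 61).
Combine by CRT: x ≡ 1 (mod 31), x ≡ 22 (mod 61) ⇒ x ≡ 1303 (mod 1891).

1303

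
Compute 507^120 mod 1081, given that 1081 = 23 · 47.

Mod 23: 507 ≡ 1; by Fermat, exponent reduces to 120 mod 22 = 10; 1^10 ≡ 1 (mod 23).
Mod 47: 507 ≡ 37; by Fermat, exponent reduces to 120 mod 46 = 28; 37^28 ≡ 16 (mod 47).
Combine by CRT: x ≡ 1 (mod 23), x ≡ 16 (mod 47) ⇒ x ≡ 392 (mod 1081).

392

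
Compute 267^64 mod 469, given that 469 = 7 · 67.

1

Mod 7: 267 ≡ 1; by Fermat, exponent reduces to 64 mod 6 = 4; 1^4 ≡ 1 (mod 7).
Mod 67: 267 ≡ 66; 66^64 ≡ 1 (mod 67).
Combine by CRT: x ≡ 1 (mod 7), x ≡ 1 (mod 67) ⇒ x ≡ 1 (mod 469).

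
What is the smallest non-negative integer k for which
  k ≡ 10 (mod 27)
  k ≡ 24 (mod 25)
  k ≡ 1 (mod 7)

From k ≡ 10 (mod 27) write k = 10 + 27t. Substituting into k ≡ 24 (mod 25) gives 27t ≡ 14 (mod 25), and since 2⁻¹ ≡ 13 (mod 25), t ≡ 7. Hence k ≡ 10 + 27·7 = 199 (mod 675).
From k ≡ 199 (mod 675) write k = 199 + 675t. Substituting into k ≡ 1 (mod 7) gives 675t ≡ 5 (mod 7), and since 3⁻¹ ≡ 5 (mod 7), t ≡ 4. Hence k ≡ 199 + 675·4 = 2899 (mod 4725).

2899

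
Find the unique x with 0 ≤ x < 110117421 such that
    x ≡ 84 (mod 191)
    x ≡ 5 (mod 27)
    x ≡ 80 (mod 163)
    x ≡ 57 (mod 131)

87096848

From x ≡ 84 (mod 191) write x = 84 + 191t. Substituting into x ≡ 5 (mod 27) gives 191t ≡ 2 (mod 27), and since 2⁻¹ ≡ 14 (mod 27), t ≡ 1. Hence x ≡ 84 + 191·1 = 275 (mod 5157).
From x ≡ 275 (mod 5157) write x = 275 + 5157t. Substituting into x ≡ 80 (mod 163) gives 5157t ≡ 131 (mod 163), and since 104⁻¹ ≡ 58 (mod 163), t ≡ 100. Hence x ≡ 275 + 5157·100 = 515975 (mod 840591).
From x ≡ 515975 (mod 840591) write x = 515975 + 840591t. Substituting into x ≡ 57 (mod 131) gives 840591t ≡ 91 (mod 131), and since 95⁻¹ ≡ 40 (mod 131), t ≡ 103. Hence x ≡ 515975 + 840591·103 = 87096848 (mod 110117421).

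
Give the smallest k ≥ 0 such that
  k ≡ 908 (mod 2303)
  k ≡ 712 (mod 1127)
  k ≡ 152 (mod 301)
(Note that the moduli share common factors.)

2057487

gcd(2303, 1127) = 49 and 49 | (712 − 908), so the pair is consistent; merging gives k ≡ 44665 (mod 52969), where 52969 = lcm(2303, 1127).
gcd(52969, 301) = 7 and 7 | (152 − 44665), so the pair is consistent; merging gives k ≡ 2057487 (mod 2277667), where 2277667 = lcm(52969, 301).
The solution is unique modulo lcm(2303, 1127, 301) = 2277667.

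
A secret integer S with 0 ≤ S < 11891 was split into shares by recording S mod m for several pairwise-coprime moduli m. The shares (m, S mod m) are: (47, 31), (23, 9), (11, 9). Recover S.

From S ≡ 31 (mod 47) write S = 31 + 47t. Substituting into S ≡ 9 (mod 23) gives 47t ≡ 1 (mod 23), and since 1⁻¹ ≡ 1 (mod 23), t ≡ 1. Hence S ≡ 31 + 47·1 = 78 (mod 1081).
From S ≡ 78 (mod 1081) write S = 78 + 1081t. Substituting into S ≡ 9 (mod 11) gives 1081t ≡ 8 (mod 11), and since 3⁻¹ ≡ 4 (mod 11), t ≡ 10. Hence S ≡ 78 + 1081·10 = 10888 (mod 11891).

10888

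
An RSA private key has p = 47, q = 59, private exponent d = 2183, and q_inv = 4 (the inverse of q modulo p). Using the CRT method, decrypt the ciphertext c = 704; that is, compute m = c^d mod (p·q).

d_p = d mod (p−1) = 2183 mod 46 = 21; d_q = d mod (q−1) = 37.
m₁ = c^(d_p) mod p: c ≡ 46 (mod 47), and 46^21 mod 47 = 46.
m₂ = c^(d_q) mod q: c ≡ 55 (mod 59), and 55^37 mod 59 = 13.
h = q_inv·(m₁ − m₂) mod p = 4·(46 − 13) mod 47 = 38.
m = m₂ + h·q = 13 + 38·59 = 2255.

2255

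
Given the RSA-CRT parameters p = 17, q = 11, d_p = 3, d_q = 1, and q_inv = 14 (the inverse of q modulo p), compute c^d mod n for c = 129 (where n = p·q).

m₁ = c^(d_p) mod p: c ≡ 10 (mod 17), and 10^3 mod 17 = 14.
m₂ = c^(d_q) mod q: c ≡ 8 (mod 11), and 8^1 mod 11 = 8.
h = q_inv·(m₁ − m₂) mod p = 14·(14 − 8) mod 17 = 16.
m = m₂ + h·q = 8 + 16·11 = 184.

184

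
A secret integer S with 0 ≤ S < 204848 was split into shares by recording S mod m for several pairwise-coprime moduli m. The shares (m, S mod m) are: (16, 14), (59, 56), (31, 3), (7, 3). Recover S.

From S ≡ 14 (mod 16) write S = 14 + 16t. Substituting into S ≡ 56 (mod 59) gives 16t ≡ 42 (mod 59), and since 16⁻¹ ≡ 48 (mod 59), t ≡ 10. Hence S ≡ 14 + 16·10 = 174 (mod 944).
From S ≡ 174 (mod 944) write S = 174 + 944t. Substituting into S ≡ 3 (mod 31) gives 944t ≡ 15 (mod 31), and since 14⁻¹ ≡ 20 (mod 31), t ≡ 21. Hence S ≡ 174 + 944·21 = 19998 (mod 29264).
From S ≡ 19998 (mod 29264) write S = 19998 + 29264t. Substituting into S ≡ 3 (mod 7) gives 29264t ≡ 4 (mod 7), and since 4⁻¹ ≡ 2 (mod 7), t ≡ 1. Hence S ≡ 19998 + 29264·1 = 49262 (mod 204848).

49262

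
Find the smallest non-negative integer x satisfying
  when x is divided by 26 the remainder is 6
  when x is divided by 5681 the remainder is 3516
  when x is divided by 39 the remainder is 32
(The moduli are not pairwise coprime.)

26240

Combine the congruences pairwise.
gcd(26, 5681) = 13 and 13 | (3516 − 6), so the pair is consistent; merging gives x ≡ 3516 (mod 11362), where 11362 = lcm(26, 5681).
gcd(11362, 39) = 13 and 13 | (32 − 3516), so the pair is consistent; merging gives x ≡ 26240 (mod 34086), where 34086 = lcm(11362, 39).
The solution is unique modulo lcm(26, 5681, 39) = 34086.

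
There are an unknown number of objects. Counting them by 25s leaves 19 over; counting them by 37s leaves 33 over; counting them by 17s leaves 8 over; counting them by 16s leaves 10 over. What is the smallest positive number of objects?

31594

The moduli are pairwise coprime; M = 25·37·17·16 = 251600.
M/25 = 10064; 10064 ≡ 14 (mod 25); 14·9 ≡ 1, so inverse 9.
M/37 = 6800; 6800 ≡ 29 (mod 37); 29·23 ≡ 1, so inverse 23.
M/17 = 14800; 14800 ≡ 10 (mod 17); 10·12 ≡ 1, so inverse 12.
M/16 = 15725; 15725 ≡ 13 (mod 16); 13·5 ≡ 1, so inverse 5.
N ≡ 19·10064·9 + 33·6800·23 + 8·14800·12 + 10·15725·5 = 9089194.
9089194 mod 251600 = 31594.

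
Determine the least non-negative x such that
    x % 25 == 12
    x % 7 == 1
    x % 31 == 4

From x ≡ 12 (mod 25) write x = 12 + 25t. Substituting into x ≡ 1 (mod 7) gives 25t ≡ 3 (mod 7), and since 4⁻¹ ≡ 2 (mod 7), t ≡ 6. Hence x ≡ 12 + 25·6 = 162 (mod 175).
From x ≡ 162 (mod 175) write x = 162 + 175t. Substituting into x ≡ 4 (mod 31) gives 175t ≡ 28 (mod 31), and since 20⁻¹ ≡ 14 (mod 31), t ≡ 20. Hence x ≡ 162 + 175·20 = 3662 (mod 5425).

3662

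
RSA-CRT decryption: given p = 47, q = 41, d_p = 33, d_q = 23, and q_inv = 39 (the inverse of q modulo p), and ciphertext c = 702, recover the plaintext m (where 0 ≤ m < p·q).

453

m₁ = c^(d_p) mod p: c ≡ 44 (mod 47), and 44^33 mod 47 = 30.
m₂ = c^(d_q) mod q: c ≡ 5 (mod 41), and 5^23 mod 41 = 2.
h = q_inv·(m₁ − m₂) mod p = 39·(30 − 2) mod 47 = 11.
m = m₂ + h·q = 2 + 11·41 = 453.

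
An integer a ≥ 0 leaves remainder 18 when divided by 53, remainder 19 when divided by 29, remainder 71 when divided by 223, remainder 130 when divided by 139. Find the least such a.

The moduli are pairwise coprime; N = 53·29·223·139 = 47642389.
N/53 = 898913; 898913 ≡ 33 (mod 53); 33·45 ≡ 1, so inverse 45.
N/29 = 1642841; 1642841 ≡ 20 (mod 29); 20·16 ≡ 1, so inverse 16.
N/223 = 213643; 213643 ≡ 9 (mod 223); 9·124 ≡ 1, so inverse 124.
N/139 = 342751; 342751 ≡ 116 (mod 139); 116·6 ≡ 1, so inverse 6.
a ≡ 18·898913·45 + 19·1642841·16 + 71·213643·124 + 130·342751·6 = 3375801946.
3375801946 mod 47642389 = 40834716.

40834716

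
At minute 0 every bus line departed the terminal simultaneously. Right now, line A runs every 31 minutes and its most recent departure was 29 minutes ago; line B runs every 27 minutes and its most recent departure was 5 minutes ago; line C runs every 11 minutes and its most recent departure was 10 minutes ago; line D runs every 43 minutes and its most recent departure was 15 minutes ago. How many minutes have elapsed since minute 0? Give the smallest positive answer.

Combine the congruences pairwise.
From t ≡ 29 (mod 31) write t = 29 + 31s. Substituting into t ≡ 5 (mod 27) gives 31s ≡ 3 (mod 27), and since 4⁻¹ ≡ 7 (mod 27), s ≡ 21. Hence t ≡ 29 + 31·21 = 680 (mod 837).
From t ≡ 680 (mod 837) write t = 680 + 837s. Substituting into t ≡ 10 (mod 11) gives 837s ≡ 1 (mod 11), and since 1⁻¹ ≡ 1 (mod 11), s ≡ 1. Hence t ≡ 680 + 837·1 = 1517 (mod 9207).
From t ≡ 1517 (mod 9207) write t = 1517 + 9207s. Substituting into t ≡ 15 (mod 43) gives 9207s ≡ 3 (mod 43), and since 5⁻¹ ≡ 26 (mod 43), s ≡ 35. Hence t ≡ 1517 + 9207·35 = 323762 (mod 395901).

323762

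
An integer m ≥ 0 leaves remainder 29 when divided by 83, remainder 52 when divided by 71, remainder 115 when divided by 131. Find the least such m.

The moduli are pairwise coprime; N = 83·71·131 = 771983.
N/83 = 9301; 9301 ≡ 5 (mod 83); 5·50 ≡ 1, so inverse 50.
N/71 = 10873; 10873 ≡ 10 (mod 71); 10·64 ≡ 1, so inverse 64.
N/131 = 5893; 5893 ≡ 129 (mod 131); 129·65 ≡ 1, so inverse 65.
m ≡ 29·9301·50 + 52·10873·64 + 115·5893·65 = 93721969.
93721969 mod 771983 = 312026.

312026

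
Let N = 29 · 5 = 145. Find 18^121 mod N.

Mod 29: 18 ≡ 18; by Fermat, exponent reduces to 121 mod 28 = 9; 18^9 ≡ 27 (mod 29).
Mod 5: 18 ≡ 3; by Fermat, exponent reduces to 121 mod 4 = 1; 3^1 ≡ 3 (mod 5).
Combine by CRT: x ≡ 27 (mod 29), x ≡ 3 (mod 5) ⇒ x ≡ 143 (mod 145).

143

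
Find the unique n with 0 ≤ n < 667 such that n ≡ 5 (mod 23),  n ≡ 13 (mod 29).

From n ≡ 5 (mod 23) write n = 5 + 23t. Substituting into n ≡ 13 (mod 29) gives 23t ≡ 8 (mod 29), and since 23⁻¹ ≡ 24 (mod 29), t ≡ 18. Hence n ≡ 5 + 23·18 = 419 (mod 667).

419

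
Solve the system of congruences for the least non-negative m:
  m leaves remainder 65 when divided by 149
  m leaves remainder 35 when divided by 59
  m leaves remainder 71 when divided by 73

From m ≡ 65 (mod 149) write m = 65 + 149t. Substituting into m ≡ 35 (mod 59) gives 149t ≡ 29 (mod 59), and since 31⁻¹ ≡ 40 (mod 59), t ≡ 39. Hence m ≡ 65 + 149·39 = 5876 (mod 8791).
From m ≡ 5876 (mod 8791) write m = 5876 + 8791t. Substituting into m ≡ 71 (mod 73) gives 8791t ≡ 35 (mod 73), and since 31⁻¹ ≡ 33 (mod 73), t ≡ 60. Hence m ≡ 5876 + 8791·60 = 533336 (mod 641743).

533336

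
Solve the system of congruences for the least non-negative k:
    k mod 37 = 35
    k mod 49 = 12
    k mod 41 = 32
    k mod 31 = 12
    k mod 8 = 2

From k ≡ 35 (mod 37) write k = 35 + 37t. Substituting into k ≡ 12 (mod 49) gives 37t ≡ 26 (mod 49), and since 37⁻¹ ≡ 4 (mod 49), t ≡ 6. Hence k ≡ 35 + 37·6 = 257 (mod 1813).
From k ≡ 257 (mod 1813) write k = 257 + 1813t. Substituting into k ≡ 32 (mod 41) gives 1813t ≡ 21 (mod 41), and since 9⁻¹ ≡ 32 (mod 41), t ≡ 16. Hence k ≡ 257 + 1813·16 = 29265 (mod 74333).
From k ≡ 29265 (mod 74333) write k = 29265 + 74333t. Substituting into k ≡ 12 (mod 31) gives 74333t ≡ 11 (mod 31), and since 26⁻¹ ≡ 6 (mod 31), t ≡ 4. Hence k ≡ 29265 + 74333·4 = 326597 (mod 2304323).
From k ≡ 326597 (mod 2304323) write k = 326597 + 2304323t. Substituting into k ≡ 2 (mod 8) gives 2304323t ≡ 5 (mod 8), and since 3⁻¹ ≡ 3 (mod 8), t ≡ 7. Hence k ≡ 326597 + 2304323·7 = 16456858 (mod 18434584).

16456858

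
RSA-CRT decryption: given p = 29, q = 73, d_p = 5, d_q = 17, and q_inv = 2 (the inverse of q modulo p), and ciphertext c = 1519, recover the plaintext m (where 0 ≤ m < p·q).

1870

m₁ = c^(d_p) mod p: c ≡ 11 (mod 29), and 11^5 mod 29 = 14.
m₂ = c^(d_q) mod q: c ≡ 59 (mod 73), and 59^17 mod 73 = 45.
h = q_inv·(m₁ − m₂) mod p = 2·(14 − 45) mod 29 = 25.
m = m₂ + h·q = 45 + 25·73 = 1870.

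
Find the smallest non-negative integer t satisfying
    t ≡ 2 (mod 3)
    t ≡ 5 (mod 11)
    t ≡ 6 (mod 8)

38

From t ≡ 2 (mod 3) write t = 2 + 3s. Substituting into t ≡ 5 (mod 11) gives 3s ≡ 3 (mod 11), and since 3⁻¹ ≡ 4 (mod 11), s ≡ 1. Hence t ≡ 2 + 3·1 = 5 (mod 33).
From t ≡ 5 (mod 33) write t = 5 + 33s. Substituting into t ≡ 6 (mod 8) gives 33s ≡ 1 (mod 8), and since 1⁻¹ ≡ 1 (mod 8), s ≡ 1. Hence t ≡ 5 + 33·1 = 38 (mod 264).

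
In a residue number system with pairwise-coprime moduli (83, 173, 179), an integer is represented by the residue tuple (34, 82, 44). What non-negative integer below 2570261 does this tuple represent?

The moduli are pairwise coprime; N = 83·173·179 = 2570261.
N/83 = 30967; 30967 ≡ 8 (mod 83); 8·52 ≡ 1, so inverse 52.
N/173 = 14857; 14857 ≡ 152 (mod 173); 152·140 ≡ 1, so inverse 140.
N/179 = 14359; 14359 ≡ 39 (mod 179); 39·101 ≡ 1, so inverse 101.
x ≡ 34·30967·52 + 82·14857·140 + 44·14359·101 = 289119412.
289119412 mod 2570261 = 1250180.

1250180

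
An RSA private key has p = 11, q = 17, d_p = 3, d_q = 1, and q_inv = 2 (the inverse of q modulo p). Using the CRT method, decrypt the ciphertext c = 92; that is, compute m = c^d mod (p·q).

m₁ = c^(d_p) mod p: c ≡ 4 (mod 11), and 4^3 mod 11 = 9.
m₂ = c^(d_q) mod q: c ≡ 7 (mod 17), and 7^1 mod 17 = 7.
h = q_inv·(m₁ − m₂) mod p = 2·(9 − 7) mod 11 = 4.
m = m₂ + h·q = 7 + 4·17 = 75.

75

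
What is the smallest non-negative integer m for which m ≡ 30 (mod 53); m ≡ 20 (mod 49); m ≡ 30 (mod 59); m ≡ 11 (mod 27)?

The moduli are pairwise coprime; N = 53·49·59·27 = 4137021.
N/53 = 78057; 78057 ≡ 41 (mod 53); 41·22 ≡ 1, so inverse 22.
N/49 = 84429; 84429 ≡ 2 (mod 49); 2·25 ≡ 1, so inverse 25.
N/59 = 70119; 70119 ≡ 27 (mod 59); 27·35 ≡ 1, so inverse 35.
N/27 = 153223; 153223 ≡ 25 (mod 27); 25·13 ≡ 1, so inverse 13.
m ≡ 30·78057·22 + 20·84429·25 + 30·70119·35 + 11·153223·13 = 189267959.
189267959 mod 4137021 = 3102014.

3102014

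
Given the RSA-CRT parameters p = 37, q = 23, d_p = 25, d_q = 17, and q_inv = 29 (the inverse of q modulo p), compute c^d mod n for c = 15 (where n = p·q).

631

m₁ = c^(d_p) mod p: c ≡ 15 (mod 37), and 15^25 mod 37 = 2.
m₂ = c^(d_q) mod q: c ≡ 15 (mod 23), and 15^17 mod 23 = 10.
h = q_inv·(m₁ − m₂) mod p = 29·(2 − 10) mod 37 = 27.
m = m₂ + h·q = 10 + 27·23 = 631.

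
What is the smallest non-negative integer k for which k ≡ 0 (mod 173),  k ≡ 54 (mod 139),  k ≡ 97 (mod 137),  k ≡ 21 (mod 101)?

Combine the congruences pairwise.
From k ≡ 0 (mod 173) write k = 0 + 173t. Substituting into k ≡ 54 (mod 139) gives 173t ≡ 54 (mod 139), and since 34⁻¹ ≡ 45 (mod 139), t ≡ 67. Hence k ≡ 0 + 173·67 = 11591 (mod 24047).
From k ≡ 11591 (mod 24047) write k = 11591 + 24047t. Substituting into k ≡ 97 (mod 137) gives 24047t ≡ 14 (mod 137), and since 72⁻¹ ≡ 59 (mod 137), t ≡ 4. Hence k ≡ 11591 + 24047·4 = 107779 (mod 3294439).
From k ≡ 107779 (mod 3294439) write k = 107779 + 3294439t. Substituting into k ≡ 21 (mod 101) gives 3294439t ≡ 9 (mod 101), and since 21⁻¹ ≡ 77 (mod 101), t ≡ 87. Hence k ≡ 107779 + 3294439·87 = 286723972 (mod 332738339).

286723972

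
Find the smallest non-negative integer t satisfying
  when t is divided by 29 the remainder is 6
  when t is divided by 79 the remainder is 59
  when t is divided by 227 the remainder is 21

217941

Combine the congruences pairwise.
From t ≡ 6 (mod 29) write t = 6 + 29s. Substituting into t ≡ 59 (mod 79) gives 29s ≡ 53 (mod 79), and since 29⁻¹ ≡ 30 (mod 79), s ≡ 10. Hence t ≡ 6 + 29·10 = 296 (mod 2291).
From t ≡ 296 (mod 2291) write t = 296 + 2291s. Substituting into t ≡ 21 (mod 227) gives 2291s ≡ 179 (mod 227), and since 21⁻¹ ≡ 173 (mod 227), s ≡ 95. Hence t ≡ 296 + 2291·95 = 217941 (mod 520057).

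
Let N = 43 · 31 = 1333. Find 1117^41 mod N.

1117

Mod 43: 1117 ≡ 42; 42^41 ≡ 42 (mod 43).
Mod 31: 1117 ≡ 1; by Fermat, exponent reduces to 41 mod 30 = 11; 1^11 ≡ 1 (mod 31).
Combine by CRT: x ≡ 42 (mod 43), x ≡ 1 (mod 31) ⇒ x ≡ 1117 (mod 1333).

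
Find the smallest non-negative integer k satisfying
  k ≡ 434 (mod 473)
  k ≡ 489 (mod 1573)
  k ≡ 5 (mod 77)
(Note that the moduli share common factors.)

Combine the congruences pairwise.
gcd(473, 1573) = 11 and 11 | (489 − 434), so the pair is consistent; merging gives k ≡ 24084 (mod 67639), where 67639 = lcm(473, 1573).
gcd(67639, 77) = 11 and 11 | (5 − 24084), so the pair is consistent; merging gives k ≡ 227001 (mod 473473), where 473473 = lcm(67639, 77).
The solution is unique modulo lcm(473, 1573, 77) = 473473.

227001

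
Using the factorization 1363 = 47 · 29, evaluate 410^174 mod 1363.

Mod 47: 410 ≡ 34; by Fermat, exponent reduces to 174 mod 46 = 36; 34^36 ≡ 24 (mod 47).
Mod 29: 410 ≡ 4; by Fermat, exponent reduces to 174 mod 28 = 6; 4^6 ≡ 7 (mod 29).
Combine by CRT: x ≡ 24 (mod 47), x ≡ 7 (mod 29) ⇒ x ≡ 964 (mod 1363).

964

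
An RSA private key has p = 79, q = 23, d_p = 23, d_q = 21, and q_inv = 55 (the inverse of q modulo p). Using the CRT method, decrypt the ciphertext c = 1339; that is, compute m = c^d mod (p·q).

m₁ = c^(d_p) mod p: c ≡ 75 (mod 79), and 75^23 mod 79 = 30.
m₂ = c^(d_q) mod q: c ≡ 5 (mod 23), and 5^21 mod 23 = 14.
h = q_inv·(m₁ − m₂) mod p = 55·(30 − 14) mod 79 = 11.
m = m₂ + h·q = 14 + 11·23 = 267.

267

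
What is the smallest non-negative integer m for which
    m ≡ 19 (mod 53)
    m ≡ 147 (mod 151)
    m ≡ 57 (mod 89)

The moduli are pairwise coprime; N = 53·151·89 = 712267.
N/53 = 13439; 13439 ≡ 30 (mod 53); 30·23 ≡ 1, so inverse 23.
N/151 = 4717; 4717 ≡ 36 (mod 151); 36·21 ≡ 1, so inverse 21.
N/89 = 8003; 8003 ≡ 82 (mod 89); 82·38 ≡ 1, so inverse 38.
m ≡ 19·13439·23 + 147·4717·21 + 57·8003·38 = 37768720.
37768720 mod 712267 = 18569.

18569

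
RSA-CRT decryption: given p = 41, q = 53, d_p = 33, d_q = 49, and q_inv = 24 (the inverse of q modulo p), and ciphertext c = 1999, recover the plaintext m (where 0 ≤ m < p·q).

m₁ = c^(d_p) mod p: c ≡ 31 (mod 41), and 31^33 mod 41 = 25.
m₂ = c^(d_q) mod q: c ≡ 38 (mod 53), and 38^49 mod 53 = 25.
h = q_inv·(m₁ − m₂) mod p = 24·(25 − 25) mod 41 = 0.
m = m₂ + h·q = 25 + 0·53 = 25.

25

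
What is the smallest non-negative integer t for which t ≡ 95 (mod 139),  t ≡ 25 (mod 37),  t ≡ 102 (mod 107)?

The moduli are pairwise coprime; N = 139·37·107 = 550301.
N/139 = 3959; 3959 ≡ 67 (mod 139); 67·83 ≡ 1, so inverse 83.
N/37 = 14873; 14873 ≡ 36 (mod 37); 36·36 ≡ 1, so inverse 36.
N/107 = 5143; 5143 ≡ 7 (mod 107); 7·46 ≡ 1, so inverse 46.
t ≡ 95·3959·83 + 25·14873·36 + 102·5143·46 = 68733371.
68733371 mod 550301 = 496047.

496047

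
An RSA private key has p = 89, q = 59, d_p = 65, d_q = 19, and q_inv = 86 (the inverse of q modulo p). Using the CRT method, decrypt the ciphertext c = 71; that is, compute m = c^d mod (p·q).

m₁ = c^(d_p) mod p: c ≡ 71 (mod 89), and 71^65 mod 89 = 5.
m₂ = c^(d_q) mod q: c ≡ 12 (mod 59), and 12^19 mod 59 = 4.
h = q_inv·(m₁ − m₂) mod p = 86·(5 − 4) mod 89 = 86.
m = m₂ + h·q = 4 + 86·59 = 5078.

5078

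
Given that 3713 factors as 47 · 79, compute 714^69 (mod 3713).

Mod 47: 714 ≡ 9; by Fermat, exponent reduces to 69 mod 46 = 23; 9^23 ≡ 1 (mod 47).
Mod 79: 714 ≡ 3; 3^69 ≡ 33 (mod 79).
Combine by CRT: x ≡ 1 (mod 47), x ≡ 33 (mod 79) ⇒ x ≡ 3667 (mod 3713).

3667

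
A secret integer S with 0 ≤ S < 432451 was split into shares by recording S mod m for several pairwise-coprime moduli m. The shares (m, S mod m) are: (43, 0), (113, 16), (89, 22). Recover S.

The moduli are pairwise coprime; N = 43·113·89 = 432451.
N/43 = 10057; 10057 ≡ 38 (mod 43); 38·17 ≡ 1, so inverse 17.
N/113 = 3827; 3827 ≡ 98 (mod 113); 98·15 ≡ 1, so inverse 15.
N/89 = 4859; 4859 ≡ 53 (mod 89); 53·42 ≡ 1, so inverse 42.
S ≡ 0·10057·17 + 16·3827·15 + 22·4859·42 = 5408196.
5408196 mod 432451 = 218784.

218784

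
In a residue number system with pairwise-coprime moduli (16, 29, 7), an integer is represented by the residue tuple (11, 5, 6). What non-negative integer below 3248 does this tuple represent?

2267

From x ≡ 11 (mod 16) write x = 11 + 16t. Substituting into x ≡ 5 (mod 29) gives 16t ≡ 23 (mod 29), and since 16⁻¹ ≡ 20 (mod 29), t ≡ 25. Hence x ≡ 11 + 16·25 = 411 (mod 464).
From x ≡ 411 (mod 464) write x = 411 + 464t. Substituting into x ≡ 6 (mod 7) gives 464t ≡ 1 (mod 7), and since 2⁻¹ ≡ 4 (mod 7), t ≡ 4. Hence x ≡ 411 + 464·4 = 2267 (mod 3248).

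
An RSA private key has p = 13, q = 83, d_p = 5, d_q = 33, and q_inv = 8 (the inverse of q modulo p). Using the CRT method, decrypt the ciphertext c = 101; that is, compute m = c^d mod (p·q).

186

m₁ = c^(d_p) mod p: c ≡ 10 (mod 13), and 10^5 mod 13 = 4.
m₂ = c^(d_q) mod q: c ≡ 18 (mod 83), and 18^33 mod 83 = 20.
h = q_inv·(m₁ − m₂) mod p = 8·(4 − 20) mod 13 = 2.
m = m₂ + h·q = 20 + 2·83 = 186.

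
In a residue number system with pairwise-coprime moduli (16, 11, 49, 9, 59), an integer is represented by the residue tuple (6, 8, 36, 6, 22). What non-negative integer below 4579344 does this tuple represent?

2623398

From x ≡ 6 (mod 16) write x = 6 + 16t. Substituting into x ≡ 8 (mod 11) gives 16t ≡ 2 (mod 11), and since 5⁻¹ ≡ 9 (mod 11), t ≡ 7. Hence x ≡ 6 + 16·7 = 118 (mod 176).
From x ≡ 118 (mod 176) write x = 118 + 176t. Substituting into x ≡ 36 (mod 49) gives 176t ≡ 16 (mod 49), and since 29⁻¹ ≡ 22 (mod 49), t ≡ 9. Hence x ≡ 118 + 176·9 = 1702 (mod 8624).
From x ≡ 1702 (mod 8624) write x = 1702 + 8624t. Substituting into x ≡ 6 (mod 9) gives 8624t ≡ 5 (mod 9), and since 2⁻¹ ≡ 5 (mod 9), t ≡ 7. Hence x ≡ 1702 + 8624·7 = 62070 (mod 77616).
From x ≡ 62070 (mod 77616) write x = 62070 + 77616t. Substituting into x ≡ 22 (mod 59) gives 77616t ≡ 20 (mod 59), and since 31⁻¹ ≡ 40 (mod 59), t ≡ 33. Hence x ≡ 62070 + 77616·33 = 2623398 (mod 4579344).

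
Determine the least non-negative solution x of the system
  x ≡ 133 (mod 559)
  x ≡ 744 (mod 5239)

gcd(559, 5239) = 13 and 13 | (744 − 133), so the pair is consistent; merging gives x ≡ 168392 (mod 225277), where 225277 = lcm(559, 5239).
The solution is unique modulo lcm(559, 5239) = 225277.

168392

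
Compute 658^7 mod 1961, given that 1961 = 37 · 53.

1451

Mod 37: 658 ≡ 29; 29^7 ≡ 8 (mod 37).
Mod 53: 658 ≡ 22; 22^7 ≡ 20 (mod 53).
Combine by CRT: x ≡ 8 (mod 37), x ≡ 20 (mod 53) ⇒ x ≡ 1451 (mod 1961).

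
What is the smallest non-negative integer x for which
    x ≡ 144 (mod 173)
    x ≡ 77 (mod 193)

From x ≡ 144 (mod 173) write x = 144 + 173t. Substituting into x ≡ 77 (mod 193) gives 173t ≡ 126 (mod 193), and since 173⁻¹ ≡ 164 (mod 193), t ≡ 13. Hence x ≡ 144 + 173·13 = 2393 (mod 33389).

2393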